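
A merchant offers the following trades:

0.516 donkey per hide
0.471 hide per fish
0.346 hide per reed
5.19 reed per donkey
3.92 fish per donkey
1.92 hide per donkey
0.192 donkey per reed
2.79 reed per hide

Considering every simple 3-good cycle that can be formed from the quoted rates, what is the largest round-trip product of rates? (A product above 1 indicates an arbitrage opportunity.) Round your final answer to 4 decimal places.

hide→reed→donkey→hide: 2.79 × 0.192 × 1.92 = 1.02851
hide→donkey→fish→hide: 0.516 × 3.92 × 0.471 = 0.95270
hide→donkey→reed→hide: 0.516 × 5.19 × 0.346 = 0.92660
Maximum is hide→reed→donkey→hide at 1.0285; arbitrage exists.

1.0285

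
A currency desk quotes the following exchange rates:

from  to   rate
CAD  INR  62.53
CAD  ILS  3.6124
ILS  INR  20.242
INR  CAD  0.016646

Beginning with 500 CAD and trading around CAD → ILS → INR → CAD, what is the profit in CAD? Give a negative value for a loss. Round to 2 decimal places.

108.60

500 CAD × 3.6124 = 1806.2 ILS
1806.2 ILS × 20.242 = 36561.1004 INR
36561.1004 INR × 0.016646 = 608.5960772584 CAD
Net change: 608.5960772584 − 500 = 108.5960772584 CAD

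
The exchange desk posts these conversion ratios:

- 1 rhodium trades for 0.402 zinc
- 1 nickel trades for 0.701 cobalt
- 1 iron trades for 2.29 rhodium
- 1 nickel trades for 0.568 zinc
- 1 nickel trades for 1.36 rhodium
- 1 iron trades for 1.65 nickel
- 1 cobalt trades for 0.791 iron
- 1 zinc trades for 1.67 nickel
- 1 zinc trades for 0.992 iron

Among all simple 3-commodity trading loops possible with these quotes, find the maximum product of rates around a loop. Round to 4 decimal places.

iron→nickel→zinc→iron: 1.65 × 0.568 × 0.992 = 0.92970
cobalt→iron→nickel→cobalt: 0.791 × 1.65 × 0.701 = 0.91491
iron→rhodium→zinc→iron: 2.29 × 0.402 × 0.992 = 0.91322
nickel→rhodium→zinc→nickel: 1.36 × 0.402 × 1.67 = 0.91302
Maximum is iron→nickel→zinc→iron at 0.9297; no arbitrage — every cycle loses value.

0.9297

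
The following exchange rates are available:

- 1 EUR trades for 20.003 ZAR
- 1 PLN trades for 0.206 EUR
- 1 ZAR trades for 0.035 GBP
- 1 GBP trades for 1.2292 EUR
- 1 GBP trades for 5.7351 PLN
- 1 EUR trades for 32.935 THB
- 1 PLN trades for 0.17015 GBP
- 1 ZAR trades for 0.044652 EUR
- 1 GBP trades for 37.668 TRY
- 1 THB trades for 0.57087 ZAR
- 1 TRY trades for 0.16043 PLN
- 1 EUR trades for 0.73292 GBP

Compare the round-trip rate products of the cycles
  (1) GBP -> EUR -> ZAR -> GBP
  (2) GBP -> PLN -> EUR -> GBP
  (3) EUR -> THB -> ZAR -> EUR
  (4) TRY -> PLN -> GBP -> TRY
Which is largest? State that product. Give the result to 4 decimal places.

(1) 1.2292 × 20.003 × 0.035 = 0.86057
(2) 5.7351 × 0.206 × 0.73292 = 0.86589
(3) 32.935 × 0.57087 × 0.044652 = 0.83953
(4) 0.16043 × 0.17015 × 37.668 = 1.02823
Highest is cycle (4) at 1.0282 (>1, arbitrage).

1.0282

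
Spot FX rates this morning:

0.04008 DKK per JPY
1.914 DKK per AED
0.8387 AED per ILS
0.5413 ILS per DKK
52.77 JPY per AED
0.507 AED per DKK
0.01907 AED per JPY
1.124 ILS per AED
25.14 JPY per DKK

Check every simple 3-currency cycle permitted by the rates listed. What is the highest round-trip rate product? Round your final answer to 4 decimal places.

1.0723

JPY→DKK→AED→JPY: 0.04008 × 0.507 × 52.77 = 1.07232
JPY→AED→DKK→JPY: 0.01907 × 1.914 × 25.14 = 0.91761
DKK→ILS→AED→DKK: 0.5413 × 0.8387 × 1.914 = 0.86893
Maximum is JPY→DKK→AED→JPY at 1.0723; arbitrage exists.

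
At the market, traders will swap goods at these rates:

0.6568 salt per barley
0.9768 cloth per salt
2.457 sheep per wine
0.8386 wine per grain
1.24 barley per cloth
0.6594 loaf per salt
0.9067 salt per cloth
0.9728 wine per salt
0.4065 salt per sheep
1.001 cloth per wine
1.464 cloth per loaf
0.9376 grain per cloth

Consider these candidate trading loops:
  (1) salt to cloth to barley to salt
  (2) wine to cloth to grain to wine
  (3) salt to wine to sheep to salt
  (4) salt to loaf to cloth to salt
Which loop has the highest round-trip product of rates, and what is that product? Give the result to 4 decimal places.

0.9716

(1) 0.9768 × 1.24 × 0.6568 = 0.79554
(2) 1.001 × 0.9376 × 0.8386 = 0.78706
(3) 0.9728 × 2.457 × 0.4065 = 0.97160
(4) 0.6594 × 1.464 × 0.9067 = 0.87529
Highest is cycle (3) at 0.9716 (≤1, no arbitrage).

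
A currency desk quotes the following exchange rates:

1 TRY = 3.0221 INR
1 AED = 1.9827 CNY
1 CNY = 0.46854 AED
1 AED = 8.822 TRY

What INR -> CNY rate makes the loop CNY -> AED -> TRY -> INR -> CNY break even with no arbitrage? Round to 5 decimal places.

Known legs of the cycle: 0.46854 × 8.822 × 3.0221 = 12.491729103348
For no arbitrage the full-cycle product must be 1, so the missing rate is 1 / 12.491729103348 ≈ 0.0800530.

0.08005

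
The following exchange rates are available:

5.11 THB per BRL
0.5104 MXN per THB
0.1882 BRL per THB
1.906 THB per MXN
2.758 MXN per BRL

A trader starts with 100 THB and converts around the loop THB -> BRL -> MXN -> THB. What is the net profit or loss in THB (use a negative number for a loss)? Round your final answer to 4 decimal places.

100 THB × 0.1882 = 18.82 BRL
18.82 BRL × 2.758 = 51.90556 MXN
51.90556 MXN × 1.906 = 98.93199736 THB
Net change: 98.93199736 − 100 = -1.06800264 THB

-1.0680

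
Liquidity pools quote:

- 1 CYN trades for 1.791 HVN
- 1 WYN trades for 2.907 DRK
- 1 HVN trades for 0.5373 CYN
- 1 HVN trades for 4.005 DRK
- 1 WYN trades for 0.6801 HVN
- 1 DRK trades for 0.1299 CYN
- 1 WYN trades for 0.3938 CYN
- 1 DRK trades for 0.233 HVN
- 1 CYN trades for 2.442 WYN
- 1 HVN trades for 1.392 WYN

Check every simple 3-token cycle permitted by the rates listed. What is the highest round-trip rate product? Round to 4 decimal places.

WYN→CYN→HVN→WYN: 0.3938 × 1.791 × 1.392 = 0.98177
WYN→DRK→HVN→WYN: 2.907 × 0.233 × 1.392 = 0.94284
DRK→CYN→HVN→DRK: 0.1299 × 1.791 × 4.005 = 0.93177
WYN→DRK→CYN→WYN: 2.907 × 0.1299 × 2.442 = 0.92215
WYN→HVN→CYN→WYN: 0.6801 × 0.5373 × 2.442 = 0.89235
Maximum is WYN→CYN→HVN→WYN at 0.9818; no arbitrage — every cycle loses value.

0.9818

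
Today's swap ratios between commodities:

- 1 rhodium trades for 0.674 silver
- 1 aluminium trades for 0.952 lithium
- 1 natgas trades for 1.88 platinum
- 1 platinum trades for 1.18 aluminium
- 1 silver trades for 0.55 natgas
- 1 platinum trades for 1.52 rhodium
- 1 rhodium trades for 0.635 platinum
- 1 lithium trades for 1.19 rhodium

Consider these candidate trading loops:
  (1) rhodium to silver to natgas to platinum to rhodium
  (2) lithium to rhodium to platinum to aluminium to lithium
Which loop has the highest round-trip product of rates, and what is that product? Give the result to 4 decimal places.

(1) 0.674 × 0.55 × 1.88 × 1.52 = 1.05931
(2) 1.19 × 0.635 × 1.18 × 0.952 = 0.84887
Highest is cycle (1) at 1.0593 (>1, arbitrage).

1.0593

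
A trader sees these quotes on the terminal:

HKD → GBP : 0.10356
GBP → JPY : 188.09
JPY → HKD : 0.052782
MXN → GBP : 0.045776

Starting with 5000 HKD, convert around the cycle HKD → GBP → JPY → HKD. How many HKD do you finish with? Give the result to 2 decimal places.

5000 HKD × 0.10356 = 517.8 GBP
517.8 GBP × 188.09 = 97393.002 JPY
97393.002 JPY × 0.052782 = 5140.597431564 HKD

5140.60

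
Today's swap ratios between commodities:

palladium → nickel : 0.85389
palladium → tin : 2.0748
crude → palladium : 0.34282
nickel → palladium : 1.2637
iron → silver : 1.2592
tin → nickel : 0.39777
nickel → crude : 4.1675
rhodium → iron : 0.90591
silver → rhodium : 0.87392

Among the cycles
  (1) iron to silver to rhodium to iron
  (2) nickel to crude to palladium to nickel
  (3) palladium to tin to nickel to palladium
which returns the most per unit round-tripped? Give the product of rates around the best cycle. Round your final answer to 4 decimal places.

(1) 1.2592 × 0.87392 × 0.90591 = 0.99690
(2) 4.1675 × 0.34282 × 0.85389 = 1.21995
(3) 2.0748 × 0.39777 × 1.2637 = 1.04292
Highest is cycle (2) at 1.2200 (>1, arbitrage).

1.2200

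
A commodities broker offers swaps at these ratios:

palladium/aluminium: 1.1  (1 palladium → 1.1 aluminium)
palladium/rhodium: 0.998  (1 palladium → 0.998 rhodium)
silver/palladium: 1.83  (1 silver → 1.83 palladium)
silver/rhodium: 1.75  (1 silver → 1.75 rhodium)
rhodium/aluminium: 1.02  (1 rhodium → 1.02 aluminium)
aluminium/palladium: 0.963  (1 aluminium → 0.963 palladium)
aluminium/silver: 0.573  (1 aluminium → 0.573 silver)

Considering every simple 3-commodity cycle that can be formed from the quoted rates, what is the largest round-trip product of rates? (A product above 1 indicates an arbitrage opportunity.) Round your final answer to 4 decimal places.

aluminium→silver→palladium→aluminium: 0.573 × 1.83 × 1.1 = 1.15345
rhodium→aluminium→silver→rhodium: 1.02 × 0.573 × 1.75 = 1.02281
rhodium→aluminium→palladium→rhodium: 1.02 × 0.963 × 0.998 = 0.98030
Maximum is aluminium→silver→palladium→aluminium at 1.1534; arbitrage exists.

1.1534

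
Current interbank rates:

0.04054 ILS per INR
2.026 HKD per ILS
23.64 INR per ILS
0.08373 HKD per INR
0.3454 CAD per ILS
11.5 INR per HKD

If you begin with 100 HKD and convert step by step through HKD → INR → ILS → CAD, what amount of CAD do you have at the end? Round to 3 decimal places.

100 HKD × 11.5 = 1150 INR
1150 INR × 0.04054 = 46.621 ILS
46.621 ILS × 0.3454 = 16.1028934 CAD

16.103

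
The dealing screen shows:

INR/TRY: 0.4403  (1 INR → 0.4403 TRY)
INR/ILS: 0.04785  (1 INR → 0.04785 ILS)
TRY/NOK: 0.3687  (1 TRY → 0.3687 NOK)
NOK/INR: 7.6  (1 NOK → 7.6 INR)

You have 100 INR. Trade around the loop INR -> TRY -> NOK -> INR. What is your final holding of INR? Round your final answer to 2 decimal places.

100 INR × 0.4403 = 44.03 TRY
44.03 TRY × 0.3687 = 16.233861 NOK
16.233861 NOK × 7.6 = 123.3773436 INR

123.38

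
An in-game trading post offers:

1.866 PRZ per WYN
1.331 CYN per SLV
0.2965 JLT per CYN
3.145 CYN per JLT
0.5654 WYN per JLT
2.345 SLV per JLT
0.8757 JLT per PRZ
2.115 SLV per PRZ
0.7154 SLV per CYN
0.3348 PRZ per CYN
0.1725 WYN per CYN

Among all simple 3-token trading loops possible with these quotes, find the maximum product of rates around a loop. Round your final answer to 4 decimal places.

0.9425

PRZ→SLV→CYN→PRZ: 2.115 × 1.331 × 0.3348 = 0.94248
SLV→CYN→JLT→SLV: 1.331 × 0.2965 × 2.345 = 0.92543
PRZ→JLT→WYN→PRZ: 0.8757 × 0.5654 × 1.866 = 0.92390
PRZ→JLT→CYN→PRZ: 0.8757 × 3.145 × 0.3348 = 0.92206
Maximum is PRZ→SLV→CYN→PRZ at 0.9425; no arbitrage — every cycle loses value.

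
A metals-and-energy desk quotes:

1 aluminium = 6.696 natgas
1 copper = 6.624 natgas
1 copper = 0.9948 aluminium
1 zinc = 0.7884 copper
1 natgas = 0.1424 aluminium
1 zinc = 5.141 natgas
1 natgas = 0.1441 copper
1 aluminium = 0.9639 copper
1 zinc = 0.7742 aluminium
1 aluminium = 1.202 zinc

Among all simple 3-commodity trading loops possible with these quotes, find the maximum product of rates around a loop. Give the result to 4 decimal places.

0.9599

copper→aluminium→natgas→copper: 0.9948 × 6.696 × 0.1441 = 0.95988
copper→aluminium→zinc→copper: 0.9948 × 1.202 × 0.7884 = 0.94273
copper→natgas→aluminium→copper: 6.624 × 0.1424 × 0.9639 = 0.90921
natgas→aluminium→zinc→natgas: 0.1424 × 1.202 × 5.141 = 0.87996
Maximum is copper→aluminium→natgas→copper at 0.9599; no arbitrage — every cycle loses value.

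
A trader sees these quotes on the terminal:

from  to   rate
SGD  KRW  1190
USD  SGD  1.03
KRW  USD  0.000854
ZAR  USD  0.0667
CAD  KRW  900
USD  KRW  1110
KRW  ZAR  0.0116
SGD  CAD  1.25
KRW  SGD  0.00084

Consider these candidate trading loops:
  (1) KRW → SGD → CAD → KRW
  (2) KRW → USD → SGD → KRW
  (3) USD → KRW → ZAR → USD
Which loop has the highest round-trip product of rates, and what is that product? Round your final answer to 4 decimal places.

1.0467

(1) 0.00084 × 1.25 × 900 = 0.94500
(2) 0.000854 × 1.03 × 1190 = 1.04675
(3) 1110 × 0.0116 × 0.0667 = 0.85883
Highest is cycle (2) at 1.0467 (>1, arbitrage).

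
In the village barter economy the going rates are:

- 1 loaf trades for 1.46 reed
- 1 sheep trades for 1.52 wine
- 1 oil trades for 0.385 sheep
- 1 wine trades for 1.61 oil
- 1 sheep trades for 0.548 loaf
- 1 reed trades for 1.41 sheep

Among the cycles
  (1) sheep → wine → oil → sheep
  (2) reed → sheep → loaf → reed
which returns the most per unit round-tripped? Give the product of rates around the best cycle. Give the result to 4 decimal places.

1.1281

(1) 1.52 × 1.61 × 0.385 = 0.94217
(2) 1.41 × 0.548 × 1.46 = 1.12811
Highest is cycle (2) at 1.1281 (>1, arbitrage).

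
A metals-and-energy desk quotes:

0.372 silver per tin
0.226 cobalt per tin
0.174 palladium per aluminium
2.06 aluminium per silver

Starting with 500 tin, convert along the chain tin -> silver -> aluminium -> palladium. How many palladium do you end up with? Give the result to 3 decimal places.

500 tin × 0.372 = 186 silver
186 silver × 2.06 = 383.16 aluminium
383.16 aluminium × 0.174 = 66.66984 palladium

66.670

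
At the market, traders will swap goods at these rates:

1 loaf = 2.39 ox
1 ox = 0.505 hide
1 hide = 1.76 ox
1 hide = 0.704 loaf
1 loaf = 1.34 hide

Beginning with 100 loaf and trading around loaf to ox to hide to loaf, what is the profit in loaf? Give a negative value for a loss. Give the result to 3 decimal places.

100 loaf × 2.39 = 239 ox
239 ox × 0.505 = 120.695 hide
120.695 hide × 0.704 = 84.96928 loaf
Net change: 84.96928 − 100 = -15.03072 loaf

-15.031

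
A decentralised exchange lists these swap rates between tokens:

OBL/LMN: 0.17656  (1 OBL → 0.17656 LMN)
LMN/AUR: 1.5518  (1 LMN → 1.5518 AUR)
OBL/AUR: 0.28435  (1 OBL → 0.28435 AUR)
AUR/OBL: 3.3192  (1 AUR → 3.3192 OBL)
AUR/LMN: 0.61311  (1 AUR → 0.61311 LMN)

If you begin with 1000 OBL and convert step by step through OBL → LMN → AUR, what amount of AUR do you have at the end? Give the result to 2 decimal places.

273.99

1000 OBL × 0.17656 = 176.56 LMN
176.56 LMN × 1.5518 = 273.985808 AUR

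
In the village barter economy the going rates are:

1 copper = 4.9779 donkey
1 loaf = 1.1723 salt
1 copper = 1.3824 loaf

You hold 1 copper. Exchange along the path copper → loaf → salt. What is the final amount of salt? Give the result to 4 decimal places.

1 copper × 1.3824 = 1.3824 loaf
1.3824 loaf × 1.1723 = 1.62058752 salt

1.6206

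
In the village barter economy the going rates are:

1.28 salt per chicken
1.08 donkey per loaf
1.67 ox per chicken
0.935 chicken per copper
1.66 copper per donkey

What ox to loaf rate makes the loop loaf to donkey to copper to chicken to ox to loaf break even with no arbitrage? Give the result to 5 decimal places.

Known legs of the cycle: 1.08 × 1.66 × 0.935 × 1.67 = 2.79936756
For no arbitrage the full-cycle product must be 1, so the missing rate is 1 / 2.79936756 ≈ 0.3572235.

0.35722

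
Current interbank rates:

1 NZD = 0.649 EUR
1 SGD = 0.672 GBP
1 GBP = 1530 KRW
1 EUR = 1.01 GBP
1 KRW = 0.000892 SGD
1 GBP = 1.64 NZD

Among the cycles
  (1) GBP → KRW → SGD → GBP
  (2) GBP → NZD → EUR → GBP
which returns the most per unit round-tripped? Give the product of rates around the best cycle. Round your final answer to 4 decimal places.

1.0750

(1) 1530 × 0.000892 × 0.672 = 0.91712
(2) 1.64 × 0.649 × 1.01 = 1.07500
Highest is cycle (2) at 1.0750 (>1, arbitrage).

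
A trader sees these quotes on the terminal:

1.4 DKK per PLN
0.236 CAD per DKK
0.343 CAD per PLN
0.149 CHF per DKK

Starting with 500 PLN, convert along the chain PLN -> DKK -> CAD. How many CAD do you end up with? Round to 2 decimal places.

165.20

500 PLN × 1.4 = 700 DKK
700 DKK × 0.236 = 165.2 CAD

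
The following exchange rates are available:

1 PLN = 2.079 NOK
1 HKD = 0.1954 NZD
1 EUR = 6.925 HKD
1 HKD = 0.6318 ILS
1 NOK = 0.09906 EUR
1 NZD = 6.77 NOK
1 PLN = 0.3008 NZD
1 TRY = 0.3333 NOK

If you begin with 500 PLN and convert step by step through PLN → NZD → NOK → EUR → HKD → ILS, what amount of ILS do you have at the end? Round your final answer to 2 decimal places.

441.30

500 PLN × 0.3008 = 150.4 NZD
150.4 NZD × 6.77 = 1018.208 NOK
1018.208 NOK × 0.09906 = 100.86368448 EUR
100.86368448 EUR × 6.925 = 698.481015024 HKD
698.481015024 HKD × 0.6318 = 441.3003052921632 ILS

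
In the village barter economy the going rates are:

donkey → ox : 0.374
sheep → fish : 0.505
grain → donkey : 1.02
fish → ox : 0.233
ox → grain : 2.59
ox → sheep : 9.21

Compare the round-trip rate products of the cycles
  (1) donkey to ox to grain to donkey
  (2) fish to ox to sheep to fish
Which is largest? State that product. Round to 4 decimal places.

(1) 0.374 × 2.59 × 1.02 = 0.98803
(2) 0.233 × 9.21 × 0.505 = 1.08369
Highest is cycle (2) at 1.0837 (>1, arbitrage).

1.0837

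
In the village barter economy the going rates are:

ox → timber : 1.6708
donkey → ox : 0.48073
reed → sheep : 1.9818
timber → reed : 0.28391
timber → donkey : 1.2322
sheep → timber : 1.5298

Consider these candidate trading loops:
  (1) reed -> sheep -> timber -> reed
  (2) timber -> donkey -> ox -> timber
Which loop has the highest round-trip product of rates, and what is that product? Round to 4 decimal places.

(1) 1.9818 × 1.5298 × 0.28391 = 0.86075
(2) 1.2322 × 0.48073 × 1.6708 = 0.98971
Highest is cycle (2) at 0.9897 (≤1, no arbitrage).

0.9897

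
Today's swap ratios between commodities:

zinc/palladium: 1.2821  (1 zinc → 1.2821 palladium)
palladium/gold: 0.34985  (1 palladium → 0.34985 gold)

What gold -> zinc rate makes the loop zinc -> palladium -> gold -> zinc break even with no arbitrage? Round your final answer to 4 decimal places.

Known legs of the cycle: 1.2821 × 0.34985 = 0.448542685
For no arbitrage the full-cycle product must be 1, so the missing rate is 1 / 0.448542685 ≈ 2.229442.

2.2294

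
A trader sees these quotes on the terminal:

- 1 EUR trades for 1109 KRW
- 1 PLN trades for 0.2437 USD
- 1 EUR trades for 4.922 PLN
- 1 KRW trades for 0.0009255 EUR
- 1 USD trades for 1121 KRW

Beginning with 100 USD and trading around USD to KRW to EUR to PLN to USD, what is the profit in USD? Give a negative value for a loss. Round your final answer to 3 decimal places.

100 USD × 1121 = 112100 KRW
112100 KRW × 0.0009255 = 103.74855 EUR
103.74855 EUR × 4.922 = 510.6503631 PLN
510.6503631 PLN × 0.2437 = 124.44549348747 USD
Net change: 124.44549348747 − 100 = 24.44549348747 USD

24.445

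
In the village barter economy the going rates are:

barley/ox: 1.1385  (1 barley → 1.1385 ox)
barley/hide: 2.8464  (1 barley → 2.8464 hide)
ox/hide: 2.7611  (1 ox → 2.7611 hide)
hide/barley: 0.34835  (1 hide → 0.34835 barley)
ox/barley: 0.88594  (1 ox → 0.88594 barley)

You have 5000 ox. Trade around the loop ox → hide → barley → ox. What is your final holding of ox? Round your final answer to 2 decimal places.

5475.21

5000 ox × 2.7611 = 13805.5 hide
13805.5 hide × 0.34835 = 4809.145925 barley
4809.145925 barley × 1.1385 = 5475.2126356125 ox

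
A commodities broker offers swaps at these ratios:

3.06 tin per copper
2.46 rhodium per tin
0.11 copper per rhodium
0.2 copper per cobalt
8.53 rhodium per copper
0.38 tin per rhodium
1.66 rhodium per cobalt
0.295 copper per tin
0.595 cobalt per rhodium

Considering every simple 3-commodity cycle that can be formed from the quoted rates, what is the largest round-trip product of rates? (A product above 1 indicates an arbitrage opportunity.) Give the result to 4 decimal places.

1.0151

cobalt→copper→rhodium→cobalt: 0.2 × 8.53 × 0.595 = 1.01507
rhodium→tin→copper→rhodium: 0.38 × 0.295 × 8.53 = 0.95621
rhodium→copper→tin→rhodium: 0.11 × 3.06 × 2.46 = 0.82804
Maximum is cobalt→copper→rhodium→cobalt at 1.0151; arbitrage exists.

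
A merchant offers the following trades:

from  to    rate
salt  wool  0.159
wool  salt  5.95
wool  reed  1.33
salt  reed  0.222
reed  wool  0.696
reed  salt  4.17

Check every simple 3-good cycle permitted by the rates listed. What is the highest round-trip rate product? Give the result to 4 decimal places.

0.9193

wool→salt→reed→wool: 5.95 × 0.222 × 0.696 = 0.91935
wool→reed→salt→wool: 1.33 × 4.17 × 0.159 = 0.88183
Maximum is wool→salt→reed→wool at 0.9193; no arbitrage — every cycle loses value.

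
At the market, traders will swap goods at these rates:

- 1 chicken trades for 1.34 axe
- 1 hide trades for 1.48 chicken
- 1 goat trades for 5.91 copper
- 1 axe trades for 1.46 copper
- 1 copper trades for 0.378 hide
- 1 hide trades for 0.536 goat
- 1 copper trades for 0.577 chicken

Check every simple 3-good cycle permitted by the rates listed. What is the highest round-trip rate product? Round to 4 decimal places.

hide→goat→copper→hide: 0.536 × 5.91 × 0.378 = 1.19741
axe→copper→chicken→axe: 1.46 × 0.577 × 1.34 = 1.12884
Maximum is hide→goat→copper→hide at 1.1974; arbitrage exists.

1.1974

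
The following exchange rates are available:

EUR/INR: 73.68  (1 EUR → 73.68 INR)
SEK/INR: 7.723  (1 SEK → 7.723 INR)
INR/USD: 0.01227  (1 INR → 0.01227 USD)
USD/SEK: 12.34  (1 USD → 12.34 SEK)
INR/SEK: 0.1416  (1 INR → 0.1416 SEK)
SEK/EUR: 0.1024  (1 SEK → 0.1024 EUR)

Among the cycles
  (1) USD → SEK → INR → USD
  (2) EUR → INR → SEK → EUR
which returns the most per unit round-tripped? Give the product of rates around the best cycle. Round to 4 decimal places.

1.1694

(1) 12.34 × 7.723 × 0.01227 = 1.16935
(2) 73.68 × 0.1416 × 0.1024 = 1.06835
Highest is cycle (1) at 1.1694 (>1, arbitrage).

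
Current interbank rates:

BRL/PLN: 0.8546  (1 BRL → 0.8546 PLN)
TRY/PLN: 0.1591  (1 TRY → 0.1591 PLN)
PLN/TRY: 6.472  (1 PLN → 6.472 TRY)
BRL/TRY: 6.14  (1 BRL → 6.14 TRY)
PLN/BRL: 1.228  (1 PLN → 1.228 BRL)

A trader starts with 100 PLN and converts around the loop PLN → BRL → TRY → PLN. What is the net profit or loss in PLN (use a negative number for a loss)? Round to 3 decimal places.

100 PLN × 1.228 = 122.8 BRL
122.8 BRL × 6.14 = 753.992 TRY
753.992 TRY × 0.1591 = 119.9601272 PLN
Net change: 119.9601272 − 100 = 19.9601272 PLN

19.960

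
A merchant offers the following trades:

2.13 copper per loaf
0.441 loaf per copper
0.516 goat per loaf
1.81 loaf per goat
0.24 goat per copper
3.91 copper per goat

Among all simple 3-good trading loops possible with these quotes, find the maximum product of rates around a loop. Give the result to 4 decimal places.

loaf→copper→goat→loaf: 2.13 × 0.24 × 1.81 = 0.92527
loaf→goat→copper→loaf: 0.516 × 3.91 × 0.441 = 0.88974
Maximum is loaf→copper→goat→loaf at 0.9253; no arbitrage — every cycle loses value.

0.9253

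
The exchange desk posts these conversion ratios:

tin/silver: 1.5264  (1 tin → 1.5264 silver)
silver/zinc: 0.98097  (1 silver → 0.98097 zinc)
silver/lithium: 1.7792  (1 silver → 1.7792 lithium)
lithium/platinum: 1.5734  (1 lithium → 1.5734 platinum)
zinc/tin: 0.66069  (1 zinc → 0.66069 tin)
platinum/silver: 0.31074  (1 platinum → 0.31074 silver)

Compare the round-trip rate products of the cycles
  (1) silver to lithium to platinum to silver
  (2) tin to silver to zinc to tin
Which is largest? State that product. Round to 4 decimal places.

(1) 1.7792 × 1.5734 × 0.31074 = 0.86988
(2) 1.5264 × 0.98097 × 0.66069 = 0.98929
Highest is cycle (2) at 0.9893 (≤1, no arbitrage).

0.9893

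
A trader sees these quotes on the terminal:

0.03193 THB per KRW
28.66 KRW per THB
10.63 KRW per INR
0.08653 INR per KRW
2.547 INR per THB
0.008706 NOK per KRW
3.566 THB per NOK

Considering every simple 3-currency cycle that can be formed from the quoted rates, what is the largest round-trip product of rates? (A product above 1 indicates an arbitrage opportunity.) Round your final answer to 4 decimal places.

THB→KRW→NOK→THB: 28.66 × 0.008706 × 3.566 = 0.88977
THB→INR→KRW→THB: 2.547 × 10.63 × 0.03193 = 0.86449
Maximum is THB→KRW→NOK→THB at 0.8898; no arbitrage — every cycle loses value.

0.8898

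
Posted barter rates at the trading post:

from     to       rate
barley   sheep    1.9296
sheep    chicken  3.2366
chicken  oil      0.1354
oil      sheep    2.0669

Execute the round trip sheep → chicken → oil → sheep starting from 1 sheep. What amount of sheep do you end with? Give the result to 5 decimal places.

0.90579

1 sheep × 3.2366 = 3.2366 chicken
3.2366 chicken × 0.1354 = 0.43823564 oil
0.43823564 oil × 2.0669 = 0.905789244316 sheep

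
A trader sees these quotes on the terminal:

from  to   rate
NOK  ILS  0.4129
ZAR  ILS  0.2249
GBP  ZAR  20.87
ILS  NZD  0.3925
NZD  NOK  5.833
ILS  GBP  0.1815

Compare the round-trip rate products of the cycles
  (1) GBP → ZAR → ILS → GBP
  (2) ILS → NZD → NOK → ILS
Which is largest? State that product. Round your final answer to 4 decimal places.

0.9453

(1) 20.87 × 0.2249 × 0.1815 = 0.85190
(2) 0.3925 × 5.833 × 0.4129 = 0.94531
Highest is cycle (2) at 0.9453 (≤1, no arbitrage).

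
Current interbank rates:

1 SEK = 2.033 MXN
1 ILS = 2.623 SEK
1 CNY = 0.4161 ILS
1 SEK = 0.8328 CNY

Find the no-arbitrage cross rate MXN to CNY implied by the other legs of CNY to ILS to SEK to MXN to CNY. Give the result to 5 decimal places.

Known legs of the cycle: 0.4161 × 2.623 × 2.033 = 2.2188777999
For no arbitrage the full-cycle product must be 1, so the missing rate is 1 / 2.2188777999 ≈ 0.4506783.

0.45068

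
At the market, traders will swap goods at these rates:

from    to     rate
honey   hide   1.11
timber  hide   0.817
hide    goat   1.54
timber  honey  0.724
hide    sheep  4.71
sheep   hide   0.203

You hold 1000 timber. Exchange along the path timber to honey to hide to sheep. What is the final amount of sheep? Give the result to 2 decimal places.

3785.14

1000 timber × 0.724 = 724 honey
724 honey × 1.11 = 803.64 hide
803.64 hide × 4.71 = 3785.1444 sheep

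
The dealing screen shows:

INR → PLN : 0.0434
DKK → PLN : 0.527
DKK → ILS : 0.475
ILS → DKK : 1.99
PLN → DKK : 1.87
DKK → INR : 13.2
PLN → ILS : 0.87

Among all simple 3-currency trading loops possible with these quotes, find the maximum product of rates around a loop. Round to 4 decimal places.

INR→PLN→DKK→INR: 0.0434 × 1.87 × 13.2 = 1.07129
PLN→ILS→DKK→PLN: 0.87 × 1.99 × 0.527 = 0.91240
Maximum is INR→PLN→DKK→INR at 1.0713; arbitrage exists.

1.0713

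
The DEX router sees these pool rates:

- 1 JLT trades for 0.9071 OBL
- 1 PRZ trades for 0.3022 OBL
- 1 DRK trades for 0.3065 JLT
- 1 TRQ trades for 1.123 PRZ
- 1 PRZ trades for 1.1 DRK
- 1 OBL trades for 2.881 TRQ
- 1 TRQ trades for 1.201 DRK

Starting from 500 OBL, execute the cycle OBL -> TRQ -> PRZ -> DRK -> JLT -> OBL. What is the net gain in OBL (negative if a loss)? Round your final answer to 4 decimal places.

500 OBL × 2.881 = 1440.5 TRQ
1440.5 TRQ × 1.123 = 1617.6815 PRZ
1617.6815 PRZ × 1.1 = 1779.44965 DRK
1779.44965 DRK × 0.3065 = 545.401317725 JLT
545.401317725 JLT × 0.9071 = 494.7335353083475 OBL
Net change: 494.7335353083475 − 500 = -5.2664646916525 OBL

-5.2665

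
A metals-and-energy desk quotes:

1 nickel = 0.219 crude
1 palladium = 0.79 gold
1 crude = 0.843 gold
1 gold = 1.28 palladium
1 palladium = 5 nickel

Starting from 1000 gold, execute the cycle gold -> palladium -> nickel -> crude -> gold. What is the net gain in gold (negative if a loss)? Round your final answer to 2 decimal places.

1000 gold × 1.28 = 1280 palladium
1280 palladium × 5 = 6400 nickel
6400 nickel × 0.219 = 1401.6 crude
1401.6 crude × 0.843 = 1181.5488 gold
Net change: 1181.5488 − 1000 = 181.5488 gold

181.55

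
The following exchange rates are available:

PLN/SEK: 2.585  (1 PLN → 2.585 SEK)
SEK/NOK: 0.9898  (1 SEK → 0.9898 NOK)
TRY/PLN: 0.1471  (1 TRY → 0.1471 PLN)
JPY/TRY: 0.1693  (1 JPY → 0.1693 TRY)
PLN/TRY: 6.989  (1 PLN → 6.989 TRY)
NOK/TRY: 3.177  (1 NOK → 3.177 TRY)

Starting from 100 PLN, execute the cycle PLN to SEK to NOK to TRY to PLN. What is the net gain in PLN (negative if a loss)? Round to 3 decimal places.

100 PLN × 2.585 = 258.5 SEK
258.5 SEK × 0.9898 = 255.8633 NOK
255.8633 NOK × 3.177 = 812.8777041 TRY
812.8777041 TRY × 0.1471 = 119.57431027311 PLN
Net change: 119.57431027311 − 100 = 19.57431027311 PLN

19.574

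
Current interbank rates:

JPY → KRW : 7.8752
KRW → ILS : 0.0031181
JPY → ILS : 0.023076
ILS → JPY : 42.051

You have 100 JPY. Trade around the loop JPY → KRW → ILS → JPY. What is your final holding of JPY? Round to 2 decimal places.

103.26

100 JPY × 7.8752 = 787.52 KRW
787.52 KRW × 0.0031181 = 2.455566112 ILS
2.455566112 ILS × 42.051 = 103.259010575712 JPY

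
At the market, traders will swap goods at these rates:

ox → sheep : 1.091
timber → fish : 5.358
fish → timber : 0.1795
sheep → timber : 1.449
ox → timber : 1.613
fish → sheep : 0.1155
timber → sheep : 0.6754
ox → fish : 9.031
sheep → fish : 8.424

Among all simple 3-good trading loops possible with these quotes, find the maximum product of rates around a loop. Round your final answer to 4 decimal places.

1.0213

timber→sheep→fish→timber: 0.6754 × 8.424 × 0.1795 = 1.02128
timber→fish→sheep→timber: 5.358 × 0.1155 × 1.449 = 0.89671
Maximum is timber→sheep→fish→timber at 1.0213; arbitrage exists.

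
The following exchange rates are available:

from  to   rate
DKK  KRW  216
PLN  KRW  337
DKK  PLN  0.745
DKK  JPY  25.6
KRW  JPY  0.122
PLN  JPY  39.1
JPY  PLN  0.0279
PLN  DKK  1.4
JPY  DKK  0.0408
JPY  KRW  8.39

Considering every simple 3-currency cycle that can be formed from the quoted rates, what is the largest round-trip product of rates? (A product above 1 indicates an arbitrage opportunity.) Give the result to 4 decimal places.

1.1885

DKK→PLN→JPY→DKK: 0.745 × 39.1 × 0.0408 = 1.18848
JPY→PLN→KRW→JPY: 0.0279 × 337 × 0.122 = 1.14708
DKK→KRW→JPY→DKK: 216 × 0.122 × 0.0408 = 1.07516
DKK→JPY→PLN→DKK: 25.6 × 0.0279 × 1.4 = 0.99994
Maximum is DKK→PLN→JPY→DKK at 1.1885; arbitrage exists.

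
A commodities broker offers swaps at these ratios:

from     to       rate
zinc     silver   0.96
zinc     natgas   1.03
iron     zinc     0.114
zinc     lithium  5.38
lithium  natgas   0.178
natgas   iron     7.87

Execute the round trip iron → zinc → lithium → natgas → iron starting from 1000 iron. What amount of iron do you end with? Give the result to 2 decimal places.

1000 iron × 0.114 = 114 zinc
114 zinc × 5.38 = 613.32 lithium
613.32 lithium × 0.178 = 109.17096 natgas
109.17096 natgas × 7.87 = 859.1754552 iron

859.18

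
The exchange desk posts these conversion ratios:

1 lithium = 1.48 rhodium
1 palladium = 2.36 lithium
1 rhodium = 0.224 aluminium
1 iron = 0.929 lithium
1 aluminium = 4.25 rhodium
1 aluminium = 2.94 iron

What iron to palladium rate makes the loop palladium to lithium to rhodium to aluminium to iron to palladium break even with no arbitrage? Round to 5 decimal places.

0.43474

Known legs of the cycle: 2.36 × 1.48 × 0.224 × 2.94 = 2.300218368
For no arbitrage the full-cycle product must be 1, so the missing rate is 1 / 2.300218368 ≈ 0.4347413.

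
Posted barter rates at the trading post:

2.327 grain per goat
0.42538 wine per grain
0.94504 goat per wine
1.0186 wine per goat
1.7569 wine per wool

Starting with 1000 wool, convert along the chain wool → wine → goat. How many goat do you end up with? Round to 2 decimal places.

1000 wool × 1.7569 = 1756.9 wine
1756.9 wine × 0.94504 = 1660.340776 goat

1660.34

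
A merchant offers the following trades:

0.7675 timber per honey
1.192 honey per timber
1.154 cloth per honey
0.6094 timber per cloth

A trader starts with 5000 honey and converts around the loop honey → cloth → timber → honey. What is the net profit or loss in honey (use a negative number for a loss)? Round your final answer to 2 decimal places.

-808.64

5000 honey × 1.154 = 5770 cloth
5770 cloth × 0.6094 = 3516.238 timber
3516.238 timber × 1.192 = 4191.355696 honey
Net change: 4191.355696 − 5000 = -808.644304 honey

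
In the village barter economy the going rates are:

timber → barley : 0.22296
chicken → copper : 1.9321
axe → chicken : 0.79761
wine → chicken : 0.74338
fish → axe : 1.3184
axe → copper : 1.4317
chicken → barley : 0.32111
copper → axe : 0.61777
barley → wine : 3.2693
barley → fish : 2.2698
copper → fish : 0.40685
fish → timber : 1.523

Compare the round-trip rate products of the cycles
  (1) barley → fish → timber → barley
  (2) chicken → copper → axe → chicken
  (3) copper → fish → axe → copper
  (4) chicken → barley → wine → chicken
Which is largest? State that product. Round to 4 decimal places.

(1) 2.2698 × 1.523 × 0.22296 = 0.77075
(2) 1.9321 × 0.61777 × 0.79761 = 0.95202
(3) 0.40685 × 1.3184 × 1.4317 = 0.76795
(4) 0.32111 × 3.2693 × 0.74338 = 0.78040
Highest is cycle (2) at 0.9520 (≤1, no arbitrage).

0.9520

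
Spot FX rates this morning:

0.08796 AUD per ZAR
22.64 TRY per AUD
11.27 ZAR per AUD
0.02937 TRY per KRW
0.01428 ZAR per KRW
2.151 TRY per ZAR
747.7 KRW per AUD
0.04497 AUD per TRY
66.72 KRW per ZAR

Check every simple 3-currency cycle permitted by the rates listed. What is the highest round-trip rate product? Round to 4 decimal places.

1.0902

AUD→ZAR→TRY→AUD: 11.27 × 2.151 × 0.04497 = 1.09015
AUD→KRW→TRY→AUD: 747.7 × 0.02937 × 0.04497 = 0.98754
AUD→KRW→ZAR→AUD: 747.7 × 0.01428 × 0.08796 = 0.93916
Maximum is AUD→ZAR→TRY→AUD at 1.0902; arbitrage exists.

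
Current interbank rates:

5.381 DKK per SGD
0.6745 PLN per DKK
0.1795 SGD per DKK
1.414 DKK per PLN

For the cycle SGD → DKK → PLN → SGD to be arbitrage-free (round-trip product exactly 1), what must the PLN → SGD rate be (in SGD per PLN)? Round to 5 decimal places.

Known legs of the cycle: 5.381 × 0.6745 = 3.6294845
For no arbitrage the full-cycle product must be 1, so the missing rate is 1 / 3.6294845 ≈ 0.2755212.

0.27552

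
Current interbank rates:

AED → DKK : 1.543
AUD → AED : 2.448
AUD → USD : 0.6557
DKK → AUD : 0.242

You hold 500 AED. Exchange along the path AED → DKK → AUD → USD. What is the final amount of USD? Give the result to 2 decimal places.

122.42

500 AED × 1.543 = 771.5 DKK
771.5 DKK × 0.242 = 186.703 AUD
186.703 AUD × 0.6557 = 122.4211571 USD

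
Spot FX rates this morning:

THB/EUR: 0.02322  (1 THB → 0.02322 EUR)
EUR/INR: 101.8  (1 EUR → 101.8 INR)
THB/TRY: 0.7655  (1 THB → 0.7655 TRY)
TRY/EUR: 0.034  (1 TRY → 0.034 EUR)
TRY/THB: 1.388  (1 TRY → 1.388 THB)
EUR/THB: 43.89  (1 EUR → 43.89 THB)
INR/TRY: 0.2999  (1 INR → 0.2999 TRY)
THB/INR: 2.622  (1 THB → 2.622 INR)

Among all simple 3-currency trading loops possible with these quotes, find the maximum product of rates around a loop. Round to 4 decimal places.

THB→TRY→EUR→THB: 0.7655 × 0.034 × 43.89 = 1.14233
INR→TRY→THB→INR: 0.2999 × 1.388 × 2.622 = 1.09144
INR→TRY→EUR→INR: 0.2999 × 0.034 × 101.8 = 1.03801
Maximum is THB→TRY→EUR→THB at 1.1423; arbitrage exists.

1.1423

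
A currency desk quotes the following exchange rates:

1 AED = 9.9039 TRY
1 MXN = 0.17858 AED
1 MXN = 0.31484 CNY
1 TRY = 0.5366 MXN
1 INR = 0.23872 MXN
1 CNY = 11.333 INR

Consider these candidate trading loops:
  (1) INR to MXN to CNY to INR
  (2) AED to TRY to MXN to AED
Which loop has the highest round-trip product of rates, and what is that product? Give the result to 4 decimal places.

(1) 0.23872 × 0.31484 × 11.333 = 0.85177
(2) 9.9039 × 0.5366 × 0.17858 = 0.94905
Highest is cycle (2) at 0.9491 (≤1, no arbitrage).

0.9491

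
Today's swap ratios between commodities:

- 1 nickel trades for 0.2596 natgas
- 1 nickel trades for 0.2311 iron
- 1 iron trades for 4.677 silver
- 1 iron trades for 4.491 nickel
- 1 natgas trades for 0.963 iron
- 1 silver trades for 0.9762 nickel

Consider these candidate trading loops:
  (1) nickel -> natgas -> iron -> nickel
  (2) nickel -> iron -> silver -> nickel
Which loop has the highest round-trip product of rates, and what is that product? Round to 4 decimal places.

1.1227

(1) 0.2596 × 0.963 × 4.491 = 1.12273
(2) 0.2311 × 4.677 × 0.9762 = 1.05513
Highest is cycle (1) at 1.1227 (>1, arbitrage).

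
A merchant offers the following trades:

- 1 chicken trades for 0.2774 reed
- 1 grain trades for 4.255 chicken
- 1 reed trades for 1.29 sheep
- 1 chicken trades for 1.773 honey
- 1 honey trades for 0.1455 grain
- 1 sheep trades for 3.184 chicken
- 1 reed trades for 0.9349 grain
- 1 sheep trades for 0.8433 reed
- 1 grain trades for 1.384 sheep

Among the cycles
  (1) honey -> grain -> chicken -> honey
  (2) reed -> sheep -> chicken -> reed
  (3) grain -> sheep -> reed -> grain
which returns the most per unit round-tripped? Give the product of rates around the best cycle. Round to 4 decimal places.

1.1394

(1) 0.1455 × 4.255 × 1.773 = 1.09767
(2) 1.29 × 3.184 × 0.2774 = 1.13938
(3) 1.384 × 0.8433 × 0.9349 = 1.09115
Highest is cycle (2) at 1.1394 (>1, arbitrage).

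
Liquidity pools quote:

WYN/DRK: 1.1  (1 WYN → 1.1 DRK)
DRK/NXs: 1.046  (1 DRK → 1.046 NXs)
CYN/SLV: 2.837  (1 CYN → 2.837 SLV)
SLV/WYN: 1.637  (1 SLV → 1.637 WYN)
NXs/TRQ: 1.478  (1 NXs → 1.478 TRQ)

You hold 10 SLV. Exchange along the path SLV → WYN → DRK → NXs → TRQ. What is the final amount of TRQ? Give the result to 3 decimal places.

10 SLV × 1.637 = 16.37 WYN
16.37 WYN × 1.1 = 18.007 DRK
18.007 DRK × 1.046 = 18.835322 NXs
18.835322 NXs × 1.478 = 27.838605916 TRQ

27.839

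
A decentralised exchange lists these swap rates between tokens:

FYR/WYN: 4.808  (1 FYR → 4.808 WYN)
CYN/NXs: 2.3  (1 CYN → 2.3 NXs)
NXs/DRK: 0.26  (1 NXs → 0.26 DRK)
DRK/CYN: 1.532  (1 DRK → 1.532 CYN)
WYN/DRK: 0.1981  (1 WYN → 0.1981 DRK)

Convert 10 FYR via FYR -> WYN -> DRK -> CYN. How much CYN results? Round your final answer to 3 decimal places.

10 FYR × 4.808 = 48.08 WYN
48.08 WYN × 0.1981 = 9.524648 DRK
9.524648 DRK × 1.532 = 14.591760736 CYN

14.592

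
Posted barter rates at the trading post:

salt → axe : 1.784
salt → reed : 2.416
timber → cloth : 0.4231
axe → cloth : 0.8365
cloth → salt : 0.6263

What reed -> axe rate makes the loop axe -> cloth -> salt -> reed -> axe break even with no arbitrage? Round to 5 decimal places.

Known legs of the cycle: 0.8365 × 0.6263 × 2.416 = 1.2657422792
For no arbitrage the full-cycle product must be 1, so the missing rate is 1 / 1.2657422792 ≈ 0.7900502.

0.79005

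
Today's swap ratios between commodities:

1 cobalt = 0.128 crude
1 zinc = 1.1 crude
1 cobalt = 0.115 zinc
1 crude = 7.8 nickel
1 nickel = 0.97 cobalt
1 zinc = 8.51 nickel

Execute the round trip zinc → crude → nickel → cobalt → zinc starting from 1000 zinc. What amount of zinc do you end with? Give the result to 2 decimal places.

1000 zinc × 1.1 = 1100 crude
1100 crude × 7.8 = 8580 nickel
8580 nickel × 0.97 = 8322.6 cobalt
8322.6 cobalt × 0.115 = 957.099 zinc

957.10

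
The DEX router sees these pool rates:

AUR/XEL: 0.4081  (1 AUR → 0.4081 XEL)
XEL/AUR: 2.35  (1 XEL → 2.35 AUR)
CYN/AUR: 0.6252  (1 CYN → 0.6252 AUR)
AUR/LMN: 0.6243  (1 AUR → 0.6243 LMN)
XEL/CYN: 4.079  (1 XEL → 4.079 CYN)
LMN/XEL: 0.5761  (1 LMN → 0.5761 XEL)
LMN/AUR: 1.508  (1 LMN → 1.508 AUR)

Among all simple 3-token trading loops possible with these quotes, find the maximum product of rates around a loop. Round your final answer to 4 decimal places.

1.0407

CYN→AUR→XEL→CYN: 0.6252 × 0.4081 × 4.079 = 1.04073
XEL→AUR→LMN→XEL: 2.35 × 0.6243 × 0.5761 = 0.84520
Maximum is CYN→AUR→XEL→CYN at 1.0407; arbitrage exists.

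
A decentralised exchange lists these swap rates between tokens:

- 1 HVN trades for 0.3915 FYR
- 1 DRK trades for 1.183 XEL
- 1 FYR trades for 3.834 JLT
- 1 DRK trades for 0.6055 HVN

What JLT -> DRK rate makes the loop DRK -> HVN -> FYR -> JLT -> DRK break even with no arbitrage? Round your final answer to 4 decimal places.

1.1003

Known legs of the cycle: 0.6055 × 0.3915 × 3.834 = 0.9088621605
For no arbitrage the full-cycle product must be 1, so the missing rate is 1 / 0.9088621605 ≈ 1.100277.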